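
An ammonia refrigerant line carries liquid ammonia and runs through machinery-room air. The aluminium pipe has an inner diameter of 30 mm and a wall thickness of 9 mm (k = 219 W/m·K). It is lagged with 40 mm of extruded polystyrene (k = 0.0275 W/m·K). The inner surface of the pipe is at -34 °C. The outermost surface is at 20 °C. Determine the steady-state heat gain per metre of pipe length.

q′ ≈ 9.51 W/m

Treating each annulus and film as a series resistance:
R_aluminium pipe wall = ln(24/15)/(2π×219×1) = 3.416×10^-4 K/W
R_extruded polystyrene = ln(64/24)/(2π×0.0275×1) = 5.677 K/W
R_total = 5.677 K/W
Q = ΔT/R_total = 54/5.677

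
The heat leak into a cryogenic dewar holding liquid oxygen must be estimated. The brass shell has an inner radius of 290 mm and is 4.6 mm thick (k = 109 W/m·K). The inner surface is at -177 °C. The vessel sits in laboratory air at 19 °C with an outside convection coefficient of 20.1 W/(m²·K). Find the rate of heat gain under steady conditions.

Q ≈ 4290 W

Each spherical layer contributes R = (1/r_i − 1/r_o)/(4πk):
R_brass shell = (1/0.29 − 1/0.2946)/(4π×109) = 3.931×10^-5 K/W
R_outer film = 1/(h·4πr_o²) = 1/(20.1×4π×0.2946²) = 0.04562 K/W
R_total = 0.04566 K/W
Q = ΔT/R_total = 196/0.04566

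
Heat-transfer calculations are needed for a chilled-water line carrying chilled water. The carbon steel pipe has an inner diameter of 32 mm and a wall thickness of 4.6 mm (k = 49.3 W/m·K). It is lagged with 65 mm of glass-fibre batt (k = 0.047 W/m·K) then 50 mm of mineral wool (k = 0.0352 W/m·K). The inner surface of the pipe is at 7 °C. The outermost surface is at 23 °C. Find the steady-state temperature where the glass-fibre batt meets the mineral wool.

Cylindrical conduction, so R = ln(r₂/r₁)/(2πkL) per layer, in series:
R_carbon steel pipe wall = ln(20.6/16)/(2π×49.3×1) = 8.158×10^-4 K/W
R_glass-fibre batt = ln(85.6/20.6)/(2π×0.047×1) = 4.823 K/W
R_mineral wool = ln(135.6/85.6)/(2π×0.0352×1) = 2.08 K/W
R_total = 6.904 K/W
Q = ΔT/R_total = 16/6.904
Q = 2.32 W/m
T_interface = T_inner + Q·ΣR(inner→interface) = 7 + 2.32×4.824

T ≈ 18.2 °C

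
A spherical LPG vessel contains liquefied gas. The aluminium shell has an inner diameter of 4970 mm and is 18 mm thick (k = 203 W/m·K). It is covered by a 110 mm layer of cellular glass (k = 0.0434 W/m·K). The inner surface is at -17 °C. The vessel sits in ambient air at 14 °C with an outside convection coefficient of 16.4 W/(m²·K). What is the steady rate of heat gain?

Q ≈ 983 W

Each spherical layer contributes R = (1/r_i − 1/r_o)/(4πk):
R_aluminium shell = (1/2.485 − 1/2.503)/(4π×203) = 1.134×10^-6 K/W
R_cellular glass = (1/2.503 − 1/2.613)/(4π×0.0434) = 0.03084 K/W
R_outer film = 1/(h·4πr_o²) = 1/(16.4×4π×2.613²) = 7.107×10^-4 K/W
R_total = 0.03155 K/W
Q = ΔT/R_total = 31/0.03155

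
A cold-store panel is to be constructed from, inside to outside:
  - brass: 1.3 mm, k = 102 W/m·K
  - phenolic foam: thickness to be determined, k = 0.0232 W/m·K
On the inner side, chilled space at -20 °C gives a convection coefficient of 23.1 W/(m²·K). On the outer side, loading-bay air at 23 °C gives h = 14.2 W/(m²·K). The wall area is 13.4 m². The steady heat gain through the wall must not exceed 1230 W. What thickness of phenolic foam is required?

L ≈ 8.23 mm

Series thermal resistances:
R_inner film = 1/(h_i·A) = 1/(23.1×13.4) = 0.003231 K/W
R_brass = L/(kA) = 0.0013/(102×13.4) = 9.511×10^-7 K/W
R_outer film = 1/(h_o·A) = 1/(14.2×13.4) = 0.005255 K/W
Sum of the known resistances R_other = 0.008487 K/W
Required total resistance R_tot = ΔT/Q_allow = 43/1230 = 0.03496 K/W
R_phenolic foam = R_tot − R_other = 0.02647 K/W
L = R·k·A = 0.02647×0.0232×13.4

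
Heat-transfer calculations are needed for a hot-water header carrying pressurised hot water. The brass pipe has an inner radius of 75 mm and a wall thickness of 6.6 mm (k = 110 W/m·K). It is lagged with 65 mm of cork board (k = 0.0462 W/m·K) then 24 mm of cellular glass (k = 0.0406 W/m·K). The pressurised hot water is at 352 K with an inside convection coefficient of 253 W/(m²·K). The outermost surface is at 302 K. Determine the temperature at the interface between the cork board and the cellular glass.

For a radial system each layer contributes R = ln(r_out/r_in)/(2πkL); films add R = 1/(hA).
R_inner film = 1/(h_i·2πr₁L) = 1/(253×2π×0.075×1) = 0.008388 K/W
R_brass pipe wall = ln(81.6/75)/(2π×110×1) = 1.22×10^-4 K/W
R_cork board = ln(146.6/81.6)/(2π×0.0462×1) = 2.018 K/W
R_cellular glass = ln(170.6/146.6)/(2π×0.0406×1) = 0.5943 K/W
R_total = 2.621 K/W
Q = ΔT/R_total = 50/2.621
Q = 19.1 W/m
T_interface = T_inner − Q·ΣR(inner→interface) = 352 − 19.1×2.027

T ≈ 313 K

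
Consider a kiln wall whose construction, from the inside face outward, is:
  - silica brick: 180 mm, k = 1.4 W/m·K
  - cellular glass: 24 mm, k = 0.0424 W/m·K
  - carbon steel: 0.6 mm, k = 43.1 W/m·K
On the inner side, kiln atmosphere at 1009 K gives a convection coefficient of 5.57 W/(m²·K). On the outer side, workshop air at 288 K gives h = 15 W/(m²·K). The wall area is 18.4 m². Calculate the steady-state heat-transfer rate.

Series thermal resistances:
R_inner film = 1/(h_i·A) = 1/(5.57×18.4) = 0.009757 K/W
R_silica brick = L/(kA) = 0.18/(1.4×18.4) = 0.006988 K/W
R_cellular glass = L/(kA) = 0.024/(0.0424×18.4) = 0.03076 K/W
R_carbon steel = L/(kA) = 0.0006/(43.1×18.4) = 7.566×10^-7 K/W
R_outer film = 1/(h_o·A) = 1/(15×18.4) = 0.003623 K/W
R_total = 0.05113 K/W
Q = ΔT / R_total = 721 / 0.05113

Q ≈ 14100 W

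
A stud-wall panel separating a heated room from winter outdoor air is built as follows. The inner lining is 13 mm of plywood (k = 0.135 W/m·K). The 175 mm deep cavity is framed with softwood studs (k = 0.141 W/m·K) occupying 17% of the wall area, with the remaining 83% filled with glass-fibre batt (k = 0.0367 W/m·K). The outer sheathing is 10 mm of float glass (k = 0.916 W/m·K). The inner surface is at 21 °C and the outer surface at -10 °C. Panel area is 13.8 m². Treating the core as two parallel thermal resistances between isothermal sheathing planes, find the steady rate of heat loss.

Q ≈ 129 W

Sheathing layers in series; stud and cavity paths in parallel between them.
R_inner = 0.013/(0.135×13.8) = 0.006978 K/W
R_stud  = 0.175/(0.141×0.17×13.8) = 0.529 K/W
R_cav   = 0.175/(0.0367×0.83×13.8) = 0.4163 K/W
1/R_core = 1/R_stud + 1/R_cav → R_core = 0.233 K/W
R_outer = 0.01/(0.916×13.8) = 7.911×10^-4 K/W
R_total = 0.2407 K/W
Q = ΔT/R_total = 31/0.2407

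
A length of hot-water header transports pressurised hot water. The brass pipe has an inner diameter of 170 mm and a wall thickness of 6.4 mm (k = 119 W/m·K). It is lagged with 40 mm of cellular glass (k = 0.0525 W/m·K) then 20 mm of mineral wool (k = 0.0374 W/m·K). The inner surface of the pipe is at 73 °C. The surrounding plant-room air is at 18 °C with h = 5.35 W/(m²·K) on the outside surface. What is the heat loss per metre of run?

Cylindrical conduction, so R = ln(r₂/r₁)/(2πkL) per layer, in series:
R_brass pipe wall = ln(91.4/85)/(2π×119×1) = 9.709×10^-5 K/W
R_cellular glass = ln(131.4/91.4)/(2π×0.0525×1) = 1.1 K/W
R_mineral wool = ln(151.4/131.4)/(2π×0.0374×1) = 0.6029 K/W
R_outer film = 1/(h_o·2πr_oL) = 1/(5.35×2π×0.1514×1) = 0.1965 K/W
R_total = 1.9 K/W
Q = ΔT/R_total = 55/1.9

q′ ≈ 28.9 W/m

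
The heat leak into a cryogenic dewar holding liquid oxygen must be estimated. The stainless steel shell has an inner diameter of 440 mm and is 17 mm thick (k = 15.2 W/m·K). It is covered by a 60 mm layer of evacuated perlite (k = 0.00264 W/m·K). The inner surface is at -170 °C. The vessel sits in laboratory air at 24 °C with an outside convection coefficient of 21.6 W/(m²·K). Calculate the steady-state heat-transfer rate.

Each spherical layer contributes R = (1/r_i − 1/r_o)/(4πk):
R_stainless steel shell = (1/0.22 − 1/0.237)/(4π×15.2) = 0.001707 K/W
R_evacuated perlite = (1/0.237 − 1/0.297)/(4π×0.00264) = 25.69 K/W
R_outer film = 1/(h·4πr_o²) = 1/(21.6×4π×0.297²) = 0.04177 K/W
R_total = 25.74 K/W
Q = ΔT/R_total = 194/25.74

Q ≈ 7.54 W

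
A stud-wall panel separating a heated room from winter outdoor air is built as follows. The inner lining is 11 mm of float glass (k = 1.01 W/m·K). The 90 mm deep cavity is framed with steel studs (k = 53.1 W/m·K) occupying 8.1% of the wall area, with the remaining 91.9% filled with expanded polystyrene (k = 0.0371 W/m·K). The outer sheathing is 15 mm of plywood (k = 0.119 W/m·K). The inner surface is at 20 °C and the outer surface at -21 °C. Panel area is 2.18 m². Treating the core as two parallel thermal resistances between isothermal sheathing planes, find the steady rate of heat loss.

Sheathing layers in series; stud and cavity paths in parallel between them.
R_inner = 0.011/(1.01×2.18) = 0.004996 K/W
R_stud  = 0.09/(53.1×0.081×2.18) = 0.009599 K/W
R_cav   = 0.09/(0.0371×0.919×2.18) = 1.211 K/W
1/R_core = 1/R_stud + 1/R_cav → R_core = 0.009523 K/W
R_outer = 0.015/(0.119×2.18) = 0.05782 K/W
R_total = 0.07234 K/W
Q = ΔT/R_total = 41/0.07234

Q ≈ 567 W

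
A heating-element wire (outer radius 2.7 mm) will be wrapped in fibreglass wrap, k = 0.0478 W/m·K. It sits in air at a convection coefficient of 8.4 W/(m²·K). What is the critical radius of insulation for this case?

r_cr ≈ 5.69 mm

For a cylinder r_cr = k/h = 0.0478/8.4
r_cr = 5.69 mm; since the bare radius (2.7 mm) is below r_cr, adding a thin layer of insulation will *increase* heat loss.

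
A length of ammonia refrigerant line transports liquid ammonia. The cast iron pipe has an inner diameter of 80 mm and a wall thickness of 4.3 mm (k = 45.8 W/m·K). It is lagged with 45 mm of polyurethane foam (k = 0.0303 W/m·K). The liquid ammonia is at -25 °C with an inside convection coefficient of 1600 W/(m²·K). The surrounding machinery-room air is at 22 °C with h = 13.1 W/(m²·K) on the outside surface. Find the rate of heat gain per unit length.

q′ ≈ 12.3 W/m

Cylindrical conduction, so R = ln(r₂/r₁)/(2πkL) per layer, in series:
R_inner film = 1/(h_i·2πr₁L) = 1/(1600×2π×0.04×1) = 0.002487 K/W
R_cast iron pipe wall = ln(44.3/40)/(2π×45.8×1) = 3.548×10^-4 K/W
R_polyurethane foam = ln(89.3/44.3)/(2π×0.0303×1) = 3.682 K/W
R_outer film = 1/(h_o·2πr_oL) = 1/(13.1×2π×0.0893×1) = 0.136 K/W
R_total = 3.821 K/W
Q = ΔT/R_total = 47/3.821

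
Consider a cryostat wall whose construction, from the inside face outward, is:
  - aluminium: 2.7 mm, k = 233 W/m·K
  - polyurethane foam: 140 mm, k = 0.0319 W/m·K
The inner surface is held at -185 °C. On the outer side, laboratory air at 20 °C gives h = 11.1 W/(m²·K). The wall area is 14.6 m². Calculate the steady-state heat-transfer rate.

Q ≈ 668 W

Series thermal resistances:
R_aluminium = L/(kA) = 0.0027/(233×14.6) = 7.937×10^-7 K/W
R_polyurethane foam = L/(kA) = 0.14/(0.0319×14.6) = 0.3006 K/W
R_outer film = 1/(h_o·A) = 1/(11.1×14.6) = 0.006171 K/W
R_total = 0.3068 K/W
Q = ΔT / R_total = 205 / 0.3068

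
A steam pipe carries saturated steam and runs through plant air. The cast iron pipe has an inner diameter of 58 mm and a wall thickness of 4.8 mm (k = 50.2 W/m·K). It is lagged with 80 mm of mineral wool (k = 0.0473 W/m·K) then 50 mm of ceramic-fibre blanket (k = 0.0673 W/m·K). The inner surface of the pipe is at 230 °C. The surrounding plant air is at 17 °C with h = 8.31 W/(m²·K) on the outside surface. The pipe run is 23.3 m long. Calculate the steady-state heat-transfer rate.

Q ≈ 980 W

Per-layer cylindrical resistances, series-summed:
R_cast iron pipe wall = ln(33.8/29)/(2π×50.2×23.3) = 2.084×10^-5 K/W
R_mineral wool = ln(113.8/33.8)/(2π×0.0473×23.3) = 0.1753 K/W
R_ceramic-fibre blanket = ln(163.8/113.8)/(2π×0.0673×23.3) = 0.03697 K/W
R_outer film = 1/(h_o·2πr_oL) = 1/(8.31×2π×0.1638×23.3) = 0.005018 K/W
R_total = 0.2173 K/W
Q = ΔT/R_total = 213/0.2173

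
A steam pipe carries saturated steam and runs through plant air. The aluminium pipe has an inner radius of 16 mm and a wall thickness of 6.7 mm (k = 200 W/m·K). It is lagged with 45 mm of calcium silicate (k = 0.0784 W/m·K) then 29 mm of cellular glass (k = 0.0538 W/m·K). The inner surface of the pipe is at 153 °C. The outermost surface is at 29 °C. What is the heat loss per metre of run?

Per-layer cylindrical resistances, series-summed:
R_aluminium pipe wall = ln(22.7/16)/(2π×200×1) = 2.783×10^-4 K/W
R_calcium silicate = ln(67.7/22.7)/(2π×0.0784×1) = 2.218 K/W
R_cellular glass = ln(96.7/67.7)/(2π×0.0538×1) = 1.055 K/W
R_total = 3.273 K/W
Q = ΔT/R_total = 124/3.273

q′ ≈ 37.9 W/m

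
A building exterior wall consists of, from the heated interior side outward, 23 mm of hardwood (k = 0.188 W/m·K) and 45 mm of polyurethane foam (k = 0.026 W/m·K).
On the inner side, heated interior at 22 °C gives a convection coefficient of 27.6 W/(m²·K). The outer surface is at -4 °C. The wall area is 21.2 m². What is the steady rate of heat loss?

Using the resistance-network approach (series):
R_inner film = 1/(h_i·A) = 1/(27.6×21.2) = 0.001709 K/W
R_hardwood = L/(kA) = 0.023/(0.188×21.2) = 0.005771 K/W
R_polyurethane foam = L/(kA) = 0.045/(0.026×21.2) = 0.08164 K/W
R_total = 0.08912 K/W
Q = ΔT / R_total = 26 / 0.08912

Q ≈ 292 W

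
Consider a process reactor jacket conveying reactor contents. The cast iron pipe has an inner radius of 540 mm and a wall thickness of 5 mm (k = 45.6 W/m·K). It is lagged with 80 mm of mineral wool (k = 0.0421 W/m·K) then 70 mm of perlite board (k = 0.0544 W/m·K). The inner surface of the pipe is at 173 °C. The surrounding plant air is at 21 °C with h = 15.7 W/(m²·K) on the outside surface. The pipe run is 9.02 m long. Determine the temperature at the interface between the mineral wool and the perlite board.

Treating each annulus and film as a series resistance:
R_cast iron pipe wall = ln(545/540)/(2π×45.6×9.02) = 3.566×10^-6 K/W
R_mineral wool = ln(625/545)/(2π×0.0421×9.02) = 0.0574 K/W
R_perlite board = ln(695/625)/(2π×0.0544×9.02) = 0.03443 K/W
R_outer film = 1/(h_o·2πr_oL) = 1/(15.7×2π×0.695×9.02) = 0.001617 K/W
R_total = 0.09346 K/W
Q = ΔT/R_total = 152/0.09346
Q = 1630 W
T_interface = T_inner − Q·ΣR(inner→interface) = 173 − 1630×0.05741

T ≈ 79.6 °C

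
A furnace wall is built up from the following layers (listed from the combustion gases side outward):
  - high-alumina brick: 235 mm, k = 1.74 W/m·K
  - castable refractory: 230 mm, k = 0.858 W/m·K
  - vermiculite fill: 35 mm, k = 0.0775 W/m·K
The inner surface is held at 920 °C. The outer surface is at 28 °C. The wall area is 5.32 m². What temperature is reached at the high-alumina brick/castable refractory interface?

T ≈ 779 °C

Series thermal resistances:
R_high-alumina brick = L/(kA) = 0.235/(1.74×5.32) = 0.02539 K/W
R_castable refractory = L/(kA) = 0.23/(0.858×5.32) = 0.05039 K/W
R_vermiculite fill = L/(kA) = 0.035/(0.0775×5.32) = 0.08489 K/W
R_total = 0.1607 K/W;  Q = ΔT/R_total = 892/0.1607 = 5552 W
T_interface = T_inner − Q·ΣR(inner→interface) = 920 − 5550×0.02539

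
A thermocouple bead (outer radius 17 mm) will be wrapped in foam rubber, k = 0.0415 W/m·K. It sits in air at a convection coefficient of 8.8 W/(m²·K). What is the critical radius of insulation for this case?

r_cr ≈ 9.43 mm

For a sphere r_cr = 2k/h = 2×0.0415/8.8
r_cr = 9.43 mm; since the bare radius (17 mm) is above r_cr, any added insulation will reduce heat loss.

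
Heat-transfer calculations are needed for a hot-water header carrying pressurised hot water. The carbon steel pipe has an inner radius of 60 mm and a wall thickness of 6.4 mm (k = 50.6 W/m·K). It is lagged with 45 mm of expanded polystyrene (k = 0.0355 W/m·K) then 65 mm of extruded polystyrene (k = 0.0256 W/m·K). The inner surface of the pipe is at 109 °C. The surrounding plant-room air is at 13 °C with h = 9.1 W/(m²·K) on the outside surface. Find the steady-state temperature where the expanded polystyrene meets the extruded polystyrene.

Treating each annulus and film as a series resistance:
R_carbon steel pipe wall = ln(66.4/60)/(2π×50.6×1) = 3.188×10^-4 K/W
R_expanded polystyrene = ln(111.4/66.4)/(2π×0.0355×1) = 2.32 K/W
R_extruded polystyrene = ln(176.4/111.4)/(2π×0.0256×1) = 2.857 K/W
R_outer film = 1/(h_o·2πr_oL) = 1/(9.1×2π×0.1764×1) = 0.09915 K/W
R_total = 5.277 K/W
Q = ΔT/R_total = 96/5.277
Q = 18.2 W/m
T_interface = T_inner − Q·ΣR(inner→interface) = 109 − 18.2×2.32

T ≈ 66.8 °C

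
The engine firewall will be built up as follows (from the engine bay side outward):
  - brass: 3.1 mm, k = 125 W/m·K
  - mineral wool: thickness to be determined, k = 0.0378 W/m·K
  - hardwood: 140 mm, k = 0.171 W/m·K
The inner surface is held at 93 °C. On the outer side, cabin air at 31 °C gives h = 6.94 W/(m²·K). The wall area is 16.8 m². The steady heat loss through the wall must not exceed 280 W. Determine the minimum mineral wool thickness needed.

Series thermal resistances:
R_brass = L/(kA) = 0.0031/(125×16.8) = 1.476×10^-6 K/W
R_hardwood = L/(kA) = 0.14/(0.171×16.8) = 0.04873 K/W
R_outer film = 1/(h_o·A) = 1/(6.94×16.8) = 0.008577 K/W
Sum of the known resistances R_other = 0.05731 K/W
Required total resistance R_tot = ΔT/Q_allow = 62/280 = 0.2214 K/W
R_mineral wool = R_tot − R_other = 0.1641 K/W
L = R·k·A = 0.1641×0.0378×16.8

L ≈ 104 mm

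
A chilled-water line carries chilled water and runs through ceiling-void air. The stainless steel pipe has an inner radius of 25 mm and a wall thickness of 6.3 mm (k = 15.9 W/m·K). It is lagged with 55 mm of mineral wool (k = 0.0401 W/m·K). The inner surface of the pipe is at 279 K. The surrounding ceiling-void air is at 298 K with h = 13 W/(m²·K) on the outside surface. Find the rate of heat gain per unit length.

Cylindrical conduction, so R = ln(r₂/r₁)/(2πkL) per layer, in series:
R_stainless steel pipe wall = ln(31.3/25)/(2π×15.9×1) = 0.00225 K/W
R_mineral wool = ln(86.3/31.3)/(2π×0.0401×1) = 4.025 K/W
R_outer film = 1/(h_o·2πr_oL) = 1/(13×2π×0.0863×1) = 0.1419 K/W
R_total = 4.169 K/W
Q = ΔT/R_total = 19/4.169

q′ ≈ 4.56 W/m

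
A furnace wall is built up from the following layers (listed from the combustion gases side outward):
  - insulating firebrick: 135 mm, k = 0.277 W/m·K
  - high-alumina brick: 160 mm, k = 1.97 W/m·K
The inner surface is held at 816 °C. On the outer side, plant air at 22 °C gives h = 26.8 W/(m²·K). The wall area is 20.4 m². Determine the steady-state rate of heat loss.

Q ≈ 26700 W

Thermal resistances in series:
R_insulating firebrick = L/(kA) = 0.135/(0.277×20.4) = 0.02389 K/W
R_high-alumina brick = L/(kA) = 0.16/(1.97×20.4) = 0.003981 K/W
R_outer film = 1/(h_o·A) = 1/(26.8×20.4) = 0.001829 K/W
R_total = 0.0297 K/W
Q = ΔT / R_total = 794 / 0.0297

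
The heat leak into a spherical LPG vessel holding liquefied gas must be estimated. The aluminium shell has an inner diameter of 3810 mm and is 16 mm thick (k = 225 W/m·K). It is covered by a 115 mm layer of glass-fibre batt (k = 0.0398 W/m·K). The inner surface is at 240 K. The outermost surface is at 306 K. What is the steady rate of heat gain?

Q ≈ 1120 W

Radial (spherical) resistances in series:
R_aluminium shell = (1/1.905 − 1/1.921)/(4π×225) = 1.546×10^-6 K/W
R_glass-fibre batt = (1/1.921 − 1/2.036)/(4π×0.0398) = 0.05879 K/W
R_total = 0.05879 K/W
Q = ΔT/R_total = 66/0.05879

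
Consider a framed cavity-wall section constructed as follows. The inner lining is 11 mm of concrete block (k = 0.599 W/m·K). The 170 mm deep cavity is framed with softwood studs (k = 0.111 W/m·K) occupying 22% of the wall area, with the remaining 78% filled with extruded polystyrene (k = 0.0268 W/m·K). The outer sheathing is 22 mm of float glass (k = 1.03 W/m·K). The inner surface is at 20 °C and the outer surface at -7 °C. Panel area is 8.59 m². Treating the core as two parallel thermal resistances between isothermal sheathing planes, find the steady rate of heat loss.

Q ≈ 61.2 W

Sheathing layers in series; stud and cavity paths in parallel between them.
R_inner = 0.011/(0.599×8.59) = 0.002138 K/W
R_stud  = 0.17/(0.111×0.22×8.59) = 0.8104 K/W
R_cav   = 0.17/(0.0268×0.78×8.59) = 0.9467 K/W
1/R_core = 1/R_stud + 1/R_cav → R_core = 0.4366 K/W
R_outer = 0.022/(1.03×8.59) = 0.002487 K/W
R_total = 0.4413 K/W
Q = ΔT/R_total = 27/0.4413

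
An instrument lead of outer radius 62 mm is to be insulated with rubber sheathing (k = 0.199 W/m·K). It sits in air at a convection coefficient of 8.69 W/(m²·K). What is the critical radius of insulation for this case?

For a cylinder r_cr = k/h = 0.199/8.69
r_cr = 22.9 mm; since the bare radius (62 mm) is above r_cr, any added insulation will reduce heat loss.

r_cr ≈ 22.9 mm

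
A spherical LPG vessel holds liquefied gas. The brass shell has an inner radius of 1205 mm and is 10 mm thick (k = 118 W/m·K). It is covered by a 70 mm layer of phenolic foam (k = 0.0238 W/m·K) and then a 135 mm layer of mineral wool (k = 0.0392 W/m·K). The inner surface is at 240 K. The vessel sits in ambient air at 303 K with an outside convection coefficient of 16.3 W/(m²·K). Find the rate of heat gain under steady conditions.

Radial (spherical) resistances in series:
R_brass shell = (1/1.205 − 1/1.215)/(4π×118) = 4.606×10^-6 K/W
R_phenolic foam = (1/1.215 − 1/1.285)/(4π×0.0238) = 0.1499 K/W
R_mineral wool = (1/1.285 − 1/1.42)/(4π×0.0392) = 0.1502 K/W
R_outer film = 1/(h·4πr_o²) = 1/(16.3×4π×1.42²) = 0.002421 K/W
R_total = 0.3025 K/W
Q = ΔT/R_total = 63/0.3025

Q ≈ 208 W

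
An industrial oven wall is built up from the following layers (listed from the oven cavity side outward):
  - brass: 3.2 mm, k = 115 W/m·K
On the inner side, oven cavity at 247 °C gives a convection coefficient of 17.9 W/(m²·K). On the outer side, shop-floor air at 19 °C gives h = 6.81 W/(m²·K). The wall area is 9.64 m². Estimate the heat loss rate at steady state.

Using the resistance-network approach (series):
R_inner film = 1/(h_i·A) = 1/(17.9×9.64) = 0.005795 K/W
R_brass = L/(kA) = 0.0032/(115×9.64) = 2.887×10^-6 K/W
R_outer film = 1/(h_o·A) = 1/(6.81×9.64) = 0.01523 K/W
R_total = 0.02103 K/W
Q = ΔT / R_total = 228 / 0.02103

Q ≈ 10800 W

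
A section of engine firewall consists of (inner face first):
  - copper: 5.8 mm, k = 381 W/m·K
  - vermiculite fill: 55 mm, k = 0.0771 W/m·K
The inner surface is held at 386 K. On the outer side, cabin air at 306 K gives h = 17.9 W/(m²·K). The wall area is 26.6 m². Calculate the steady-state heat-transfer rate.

Q ≈ 2770 W

Model the wall as resistances in series:
R_copper = L/(kA) = 0.0058/(381×26.6) = 5.723×10^-7 K/W
R_vermiculite fill = L/(kA) = 0.055/(0.0771×26.6) = 0.02682 K/W
R_outer film = 1/(h_o·A) = 1/(17.9×26.6) = 0.0021 K/W
R_total = 0.02892 K/W
Q = ΔT / R_total = 80 / 0.02892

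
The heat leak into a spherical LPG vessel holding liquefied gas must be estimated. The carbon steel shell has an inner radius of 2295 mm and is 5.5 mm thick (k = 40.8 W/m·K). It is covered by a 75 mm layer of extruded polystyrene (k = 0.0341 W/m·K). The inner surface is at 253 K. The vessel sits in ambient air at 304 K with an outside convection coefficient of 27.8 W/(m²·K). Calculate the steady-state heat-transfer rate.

Q ≈ 1570 W

Spherical conduction: R = (1/r_in − 1/r_out)/(4πk) per layer; series-sum.
R_carbon steel shell = (1/2.295 − 1/2.3005)/(4π×40.8) = 2.032×10^-6 K/W
R_extruded polystyrene = (1/2.3005 − 1/2.3755)/(4π×0.0341) = 0.03203 K/W
R_outer film = 1/(h·4πr_o²) = 1/(27.8×4π×2.3755²) = 5.073×10^-4 K/W
R_total = 0.03254 K/W
Q = ΔT/R_total = 51/0.03254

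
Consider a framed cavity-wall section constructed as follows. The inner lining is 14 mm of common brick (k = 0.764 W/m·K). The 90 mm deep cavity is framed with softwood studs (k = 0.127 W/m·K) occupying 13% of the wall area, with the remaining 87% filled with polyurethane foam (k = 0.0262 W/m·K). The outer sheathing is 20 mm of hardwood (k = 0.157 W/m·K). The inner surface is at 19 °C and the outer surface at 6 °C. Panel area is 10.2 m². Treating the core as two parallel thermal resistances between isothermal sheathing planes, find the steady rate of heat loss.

Q ≈ 54.4 W

Sheathing layers in series; stud and cavity paths in parallel between them.
R_inner = 0.014/(0.764×10.2) = 0.001797 K/W
R_stud  = 0.09/(0.127×0.13×10.2) = 0.5344 K/W
R_cav   = 0.09/(0.0262×0.87×10.2) = 0.3871 K/W
1/R_core = 1/R_stud + 1/R_cav → R_core = 0.2245 K/W
R_outer = 0.02/(0.157×10.2) = 0.01249 K/W
R_total = 0.2388 K/W
Q = ΔT/R_total = 13/0.2388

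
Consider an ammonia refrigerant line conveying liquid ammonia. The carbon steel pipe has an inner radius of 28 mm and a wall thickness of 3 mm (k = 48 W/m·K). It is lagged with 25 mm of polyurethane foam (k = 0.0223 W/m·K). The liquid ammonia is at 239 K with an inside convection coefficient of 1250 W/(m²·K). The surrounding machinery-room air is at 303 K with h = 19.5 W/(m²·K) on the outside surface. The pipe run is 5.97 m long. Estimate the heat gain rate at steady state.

Q ≈ 87.4 W

Cylindrical conduction, so R = ln(r₂/r₁)/(2πkL) per layer, in series:
R_inner film = 1/(h_i·2πr₁L) = 1/(1250×2π×0.028×5.97) = 7.617×10^-4 K/W
R_carbon steel pipe wall = ln(31/28)/(2π×48×5.97) = 5.653×10^-5 K/W
R_polyurethane foam = ln(56/31)/(2π×0.0223×5.97) = 0.707 K/W
R_outer film = 1/(h_o·2πr_oL) = 1/(19.5×2π×0.056×5.97) = 0.02441 K/W
R_total = 0.7322 K/W
Q = ΔT/R_total = 64/0.7322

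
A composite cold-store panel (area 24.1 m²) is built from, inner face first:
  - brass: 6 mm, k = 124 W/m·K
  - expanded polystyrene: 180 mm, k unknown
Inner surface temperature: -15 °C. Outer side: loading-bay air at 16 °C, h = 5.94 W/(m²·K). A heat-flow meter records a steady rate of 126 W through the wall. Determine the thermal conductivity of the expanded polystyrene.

Using the resistance-network approach (series):
R_brass = L/(kA) = 0.006/(124×24.1) = 2.008×10^-6 K/W
R_outer film = 1/(h_o·A) = 1/(5.94×24.1) = 0.006985 K/W
Sum of known resistances R_other = 0.006987 K/W
Total R = ΔT/Q = 31/126 = 0.246 K/W
R_expanded polystyrene = R_total − R_other = 0.239 K/W
k = L/(R·A) = 0.18/(0.239×24.1)

k ≈ 0.0312 W/(m·K)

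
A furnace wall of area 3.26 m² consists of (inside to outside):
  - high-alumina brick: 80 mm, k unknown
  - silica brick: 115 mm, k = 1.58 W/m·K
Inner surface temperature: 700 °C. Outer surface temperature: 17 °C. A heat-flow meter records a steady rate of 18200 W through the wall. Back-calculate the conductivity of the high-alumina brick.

Treating each layer as a thermal resistance in series:
R_silica brick = L/(kA) = 0.115/(1.58×3.26) = 0.02233 K/W
Sum of known resistances R_other = 0.02233 K/W
Total R = ΔT/Q = 683/18200 = 0.03753 K/W
R_high-alumina brick = R_total − R_other = 0.0152 K/W
k = L/(R·A) = 0.08/(0.0152×3.26)

k ≈ 1.61 W/(m·K)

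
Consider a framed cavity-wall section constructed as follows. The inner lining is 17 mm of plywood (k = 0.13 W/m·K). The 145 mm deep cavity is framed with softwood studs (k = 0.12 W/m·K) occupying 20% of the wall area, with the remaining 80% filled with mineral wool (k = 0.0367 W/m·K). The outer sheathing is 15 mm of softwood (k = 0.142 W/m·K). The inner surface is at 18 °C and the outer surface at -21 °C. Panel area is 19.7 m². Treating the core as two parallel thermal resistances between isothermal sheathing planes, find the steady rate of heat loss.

Q ≈ 260 W

Sheathing layers in series; stud and cavity paths in parallel between them.
R_inner = 0.017/(0.13×19.7) = 0.006638 K/W
R_stud  = 0.145/(0.12×0.2×19.7) = 0.3067 K/W
R_cav   = 0.145/(0.0367×0.8×19.7) = 0.2507 K/W
1/R_core = 1/R_stud + 1/R_cav → R_core = 0.1379 K/W
R_outer = 0.015/(0.142×19.7) = 0.005362 K/W
R_total = 0.1499 K/W
Q = ΔT/R_total = 39/0.1499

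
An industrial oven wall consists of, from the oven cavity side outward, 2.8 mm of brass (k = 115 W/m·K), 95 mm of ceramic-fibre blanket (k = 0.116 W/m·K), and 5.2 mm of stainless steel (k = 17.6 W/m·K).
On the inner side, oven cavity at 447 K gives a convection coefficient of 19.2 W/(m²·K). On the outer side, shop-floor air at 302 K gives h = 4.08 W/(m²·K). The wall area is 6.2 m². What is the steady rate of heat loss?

Thermal resistances in series:
R_inner film = 1/(h_i·A) = 1/(19.2×6.2) = 0.008401 K/W
R_brass = L/(kA) = 0.0028/(115×6.2) = 3.927×10^-6 K/W
R_ceramic-fibre blanket = L/(kA) = 0.095/(0.116×6.2) = 0.1321 K/W
R_stainless steel = L/(kA) = 0.0052/(17.6×6.2) = 4.765×10^-5 K/W
R_outer film = 1/(h_o·A) = 1/(4.08×6.2) = 0.03953 K/W
R_total = 0.1801 K/W
Q = ΔT / R_total = 145 / 0.1801

Q ≈ 805 W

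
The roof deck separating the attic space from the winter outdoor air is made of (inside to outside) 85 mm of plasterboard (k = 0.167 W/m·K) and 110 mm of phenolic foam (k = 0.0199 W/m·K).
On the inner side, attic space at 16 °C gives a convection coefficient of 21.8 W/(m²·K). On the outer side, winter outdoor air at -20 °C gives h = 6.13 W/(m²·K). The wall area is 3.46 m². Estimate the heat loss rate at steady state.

Treating each layer as a thermal resistance in series:
R_inner film = 1/(h_i·A) = 1/(21.8×3.46) = 0.01326 K/W
R_plasterboard = L/(kA) = 0.085/(0.167×3.46) = 0.1471 K/W
R_phenolic foam = L/(kA) = 0.11/(0.0199×3.46) = 1.598 K/W
R_outer film = 1/(h_o·A) = 1/(6.13×3.46) = 0.04715 K/W
R_total = 1.805 K/W
Q = ΔT / R_total = 36 / 1.805

Q ≈ 19.9 W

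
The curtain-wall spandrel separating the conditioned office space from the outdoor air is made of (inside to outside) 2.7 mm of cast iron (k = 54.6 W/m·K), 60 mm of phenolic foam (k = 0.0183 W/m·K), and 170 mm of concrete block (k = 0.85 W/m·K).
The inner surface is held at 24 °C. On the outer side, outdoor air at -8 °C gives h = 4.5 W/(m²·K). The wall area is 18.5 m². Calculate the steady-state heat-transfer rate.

Q ≈ 160 W

Treating each layer as a thermal resistance in series:
R_cast iron = L/(kA) = 0.0027/(54.6×18.5) = 2.673×10^-6 K/W
R_phenolic foam = L/(kA) = 0.06/(0.0183×18.5) = 0.1772 K/W
R_concrete block = L/(kA) = 0.17/(0.85×18.5) = 0.01081 K/W
R_outer film = 1/(h_o·A) = 1/(4.5×18.5) = 0.01201 K/W
R_total = 0.2001 K/W
Q = ΔT / R_total = 32 / 0.2001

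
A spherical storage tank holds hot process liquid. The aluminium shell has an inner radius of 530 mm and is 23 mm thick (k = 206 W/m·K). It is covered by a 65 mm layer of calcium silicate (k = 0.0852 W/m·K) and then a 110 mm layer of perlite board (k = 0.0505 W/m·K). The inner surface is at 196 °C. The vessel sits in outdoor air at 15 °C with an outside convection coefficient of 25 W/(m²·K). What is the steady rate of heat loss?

For a spherical shell R = (1/r₁ − 1/r₂)/(4πk); film R = 1/(h·4πr²). In series:
R_aluminium shell = (1/0.53 − 1/0.553)/(4π×206) = 3.031×10^-5 K/W
R_calcium silicate = (1/0.553 − 1/0.618)/(4π×0.0852) = 0.1776 K/W
R_perlite board = (1/0.618 − 1/0.728)/(4π×0.0505) = 0.3853 K/W
R_outer film = 1/(h·4πr_o²) = 1/(25×4π×0.728²) = 0.006006 K/W
R_total = 0.569 K/W
Q = ΔT/R_total = 181/0.569

Q ≈ 318 W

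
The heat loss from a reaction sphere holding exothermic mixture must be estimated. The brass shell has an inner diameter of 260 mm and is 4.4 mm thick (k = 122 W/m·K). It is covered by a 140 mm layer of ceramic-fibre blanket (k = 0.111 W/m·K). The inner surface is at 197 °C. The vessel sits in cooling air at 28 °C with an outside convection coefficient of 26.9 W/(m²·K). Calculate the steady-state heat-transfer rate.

Each spherical layer contributes R = (1/r_i − 1/r_o)/(4πk):
R_brass shell = (1/0.13 − 1/0.1344)/(4π×122) = 1.643×10^-4 K/W
R_ceramic-fibre blanket = (1/0.1344 − 1/0.2744)/(4π×0.111) = 2.722 K/W
R_outer film = 1/(h·4πr_o²) = 1/(26.9×4π×0.2744²) = 0.03929 K/W
R_total = 2.761 K/W
Q = ΔT/R_total = 169/2.761

Q ≈ 61.2 W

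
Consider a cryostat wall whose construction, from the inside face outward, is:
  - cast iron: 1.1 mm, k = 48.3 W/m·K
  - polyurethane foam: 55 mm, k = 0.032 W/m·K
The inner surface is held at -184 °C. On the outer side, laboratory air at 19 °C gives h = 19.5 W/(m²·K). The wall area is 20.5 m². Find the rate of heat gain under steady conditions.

Q ≈ 2350 W

Model the wall as resistances in series:
R_cast iron = L/(kA) = 0.0011/(48.3×20.5) = 1.111×10^-6 K/W
R_polyurethane foam = L/(kA) = 0.055/(0.032×20.5) = 0.08384 K/W
R_outer film = 1/(h_o·A) = 1/(19.5×20.5) = 0.002502 K/W
R_total = 0.08634 K/W
Q = ΔT / R_total = 203 / 0.08634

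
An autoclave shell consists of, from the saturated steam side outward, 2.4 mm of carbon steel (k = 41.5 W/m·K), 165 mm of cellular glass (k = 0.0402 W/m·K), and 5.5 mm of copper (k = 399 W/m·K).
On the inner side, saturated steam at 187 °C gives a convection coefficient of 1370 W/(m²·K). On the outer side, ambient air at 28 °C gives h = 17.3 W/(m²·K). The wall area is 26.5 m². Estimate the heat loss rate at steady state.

Treating each layer as a thermal resistance in series:
R_inner film = 1/(h_i·A) = 1/(1370×26.5) = 2.754×10^-5 K/W
R_carbon steel = L/(kA) = 0.0024/(41.5×26.5) = 2.182×10^-6 K/W
R_cellular glass = L/(kA) = 0.165/(0.0402×26.5) = 0.1549 K/W
R_copper = L/(kA) = 0.0055/(399×26.5) = 5.202×10^-7 K/W
R_outer film = 1/(h_o·A) = 1/(17.3×26.5) = 0.002181 K/W
R_total = 0.1571 K/W
Q = ΔT / R_total = 159 / 0.1571

Q ≈ 1010 W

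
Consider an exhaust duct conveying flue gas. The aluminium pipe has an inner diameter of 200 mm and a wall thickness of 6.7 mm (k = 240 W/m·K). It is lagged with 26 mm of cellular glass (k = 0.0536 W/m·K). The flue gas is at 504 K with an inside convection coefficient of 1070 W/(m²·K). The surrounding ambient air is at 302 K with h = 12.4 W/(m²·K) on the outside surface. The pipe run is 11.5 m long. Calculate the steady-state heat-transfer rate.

Q ≈ 3110 W

Radial resistances (cylindrical: R_cond = ln(r_o/r_i)/(2πkL), R_conv = 1/(h·2πrL)):
R_inner film = 1/(h_i·2πr₁L) = 1/(1070×2π×0.1×11.5) = 1.293×10^-4 K/W
R_aluminium pipe wall = ln(106.7/100)/(2π×240×11.5) = 3.74×10^-6 K/W
R_cellular glass = ln(132.7/106.7)/(2π×0.0536×11.5) = 0.05631 K/W
R_outer film = 1/(h_o·2πr_oL) = 1/(12.4×2π×0.1327×11.5) = 0.008411 K/W
R_total = 0.06485 K/W
Q = ΔT/R_total = 202/0.06485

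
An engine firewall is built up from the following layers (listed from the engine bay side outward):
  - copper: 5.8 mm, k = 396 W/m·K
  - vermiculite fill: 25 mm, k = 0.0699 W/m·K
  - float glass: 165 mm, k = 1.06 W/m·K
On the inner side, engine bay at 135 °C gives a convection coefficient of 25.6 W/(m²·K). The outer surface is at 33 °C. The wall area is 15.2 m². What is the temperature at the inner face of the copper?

T ≈ 128 °C

Series thermal resistances:
R_inner film = 1/(h_i·A) = 1/(25.6×15.2) = 0.00257 K/W
R_copper = L/(kA) = 0.0058/(396×15.2) = 9.636×10^-7 K/W
R_vermiculite fill = L/(kA) = 0.025/(0.0699×15.2) = 0.02353 K/W
R_float glass = L/(kA) = 0.165/(1.06×15.2) = 0.01024 K/W
R_total = 0.03634 K/W;  Q = ΔT/R_total = 102/0.03634 = 2807 W
T_interface = T_inner − Q·ΣR(inner→interface) = 135 − 2810×0.00257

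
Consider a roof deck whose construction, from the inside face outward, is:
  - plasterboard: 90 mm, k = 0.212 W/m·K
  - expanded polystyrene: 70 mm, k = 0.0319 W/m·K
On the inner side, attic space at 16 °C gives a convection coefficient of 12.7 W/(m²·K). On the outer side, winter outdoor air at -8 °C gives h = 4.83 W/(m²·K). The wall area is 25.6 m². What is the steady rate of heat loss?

Q ≈ 212 W

Using the resistance-network approach (series):
R_inner film = 1/(h_i·A) = 1/(12.7×25.6) = 0.003076 K/W
R_plasterboard = L/(kA) = 0.09/(0.212×25.6) = 0.01658 K/W
R_expanded polystyrene = L/(kA) = 0.07/(0.0319×25.6) = 0.08572 K/W
R_outer film = 1/(h_o·A) = 1/(4.83×25.6) = 0.008087 K/W
R_total = 0.1135 K/W
Q = ΔT / R_total = 24 / 0.1135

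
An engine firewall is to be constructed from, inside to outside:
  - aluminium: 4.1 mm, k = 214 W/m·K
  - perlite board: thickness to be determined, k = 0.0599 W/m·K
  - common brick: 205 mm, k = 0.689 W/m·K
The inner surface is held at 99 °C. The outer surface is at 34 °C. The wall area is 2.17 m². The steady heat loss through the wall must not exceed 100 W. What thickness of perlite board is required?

Model the wall as resistances in series:
R_aluminium = L/(kA) = 0.0041/(214×2.17) = 8.829×10^-6 K/W
R_common brick = L/(kA) = 0.205/(0.689×2.17) = 0.1371 K/W
Sum of the known resistances R_other = 0.1371 K/W
Required total resistance R_tot = ΔT/Q_allow = 65/100 = 0.65 K/W
R_perlite board = R_tot − R_other = 0.5129 K/W
L = R·k·A = 0.5129×0.0599×2.17

L ≈ 66.7 mm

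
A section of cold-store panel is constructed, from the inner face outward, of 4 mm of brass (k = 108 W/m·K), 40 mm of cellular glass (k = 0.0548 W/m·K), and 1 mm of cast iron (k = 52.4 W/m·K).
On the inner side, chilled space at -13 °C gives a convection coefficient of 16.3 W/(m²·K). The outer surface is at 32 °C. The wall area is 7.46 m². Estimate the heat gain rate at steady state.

Q ≈ 424 W

Series thermal resistances:
R_inner film = 1/(h_i·A) = 1/(16.3×7.46) = 0.008224 K/W
R_brass = L/(kA) = 0.004/(108×7.46) = 4.965×10^-6 K/W
R_cellular glass = L/(kA) = 0.04/(0.0548×7.46) = 0.09785 K/W
R_cast iron = L/(kA) = 0.001/(52.4×7.46) = 2.558×10^-6 K/W
R_total = 0.1061 K/W
Q = ΔT / R_total = 45 / 0.1061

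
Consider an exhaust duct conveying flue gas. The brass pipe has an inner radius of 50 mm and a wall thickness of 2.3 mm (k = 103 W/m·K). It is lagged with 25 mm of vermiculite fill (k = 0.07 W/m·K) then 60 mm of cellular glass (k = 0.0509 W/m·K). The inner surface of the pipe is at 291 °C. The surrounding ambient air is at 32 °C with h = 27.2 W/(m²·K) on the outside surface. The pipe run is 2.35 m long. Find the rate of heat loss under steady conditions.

Cylindrical conduction, so R = ln(r₂/r₁)/(2πkL) per layer, in series:
R_brass pipe wall = ln(52.3/50)/(2π×103×2.35) = 2.957×10^-5 K/W
R_vermiculite fill = ln(77.3/52.3)/(2π×0.07×2.35) = 0.378 K/W
R_cellular glass = ln(137.3/77.3)/(2π×0.0509×2.35) = 0.7644 K/W
R_outer film = 1/(h_o·2πr_oL) = 1/(27.2×2π×0.1373×2.35) = 0.01813 K/W
R_total = 1.161 K/W
Q = ΔT/R_total = 259/1.161

Q ≈ 223 W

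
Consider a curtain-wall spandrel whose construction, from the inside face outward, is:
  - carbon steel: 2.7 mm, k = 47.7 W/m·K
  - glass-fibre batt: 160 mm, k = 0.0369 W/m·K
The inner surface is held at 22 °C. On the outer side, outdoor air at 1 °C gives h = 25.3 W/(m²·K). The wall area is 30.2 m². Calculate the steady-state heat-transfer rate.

Q ≈ 145 W

Thermal resistances in series:
R_carbon steel = L/(kA) = 0.0027/(47.7×30.2) = 1.874×10^-6 K/W
R_glass-fibre batt = L/(kA) = 0.16/(0.0369×30.2) = 0.1436 K/W
R_outer film = 1/(h_o·A) = 1/(25.3×30.2) = 0.001309 K/W
R_total = 0.1449 K/W
Q = ΔT / R_total = 21 / 0.1449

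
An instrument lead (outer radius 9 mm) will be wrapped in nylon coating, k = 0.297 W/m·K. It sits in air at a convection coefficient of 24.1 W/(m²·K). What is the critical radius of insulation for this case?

r_cr ≈ 12.3 mm

For a cylinder r_cr = k/h = 0.297/24.1
r_cr = 12.3 mm; since the bare radius (9 mm) is below r_cr, adding a thin layer of insulation will *increase* heat loss.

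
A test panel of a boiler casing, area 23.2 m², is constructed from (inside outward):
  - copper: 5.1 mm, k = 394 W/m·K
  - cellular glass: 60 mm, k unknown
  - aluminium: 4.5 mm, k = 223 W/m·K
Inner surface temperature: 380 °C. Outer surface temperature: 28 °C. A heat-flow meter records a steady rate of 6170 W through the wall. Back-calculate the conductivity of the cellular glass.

Thermal resistances in series:
R_copper = L/(kA) = 0.0051/(394×23.2) = 5.579×10^-7 K/W
R_aluminium = L/(kA) = 0.0045/(223×23.2) = 8.698×10^-7 K/W
Sum of known resistances R_other = 1.428×10^-6 K/W
Total R = ΔT/Q = 352/6170 = 0.05705 K/W
R_cellular glass = R_total − R_other = 0.05705 K/W
k = L/(R·A) = 0.06/(0.05705×23.2)

k ≈ 0.0453 W/(m·K)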